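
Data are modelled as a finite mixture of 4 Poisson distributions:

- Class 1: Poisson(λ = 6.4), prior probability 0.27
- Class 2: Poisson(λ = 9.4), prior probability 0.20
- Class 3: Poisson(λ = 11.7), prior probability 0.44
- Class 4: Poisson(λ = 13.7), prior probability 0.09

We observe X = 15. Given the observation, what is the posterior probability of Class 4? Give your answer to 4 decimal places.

0.1995

P(component k | x) = π_k·f_k(x) / marginal(x), where marginal(x) = Σ_j π_j·f_j(x).
Evaluate each component's likelihood at the observed value:
  L_1 = e^(−6.4)·6.4^15/15! = 0.00157295
  L_2 = e^(−9.4)·9.4^15/15! = 0.0250063
  L_3 = e^(−11.7)·11.7^15/15! = 0.066841
  L_4 = e^(−13.7)·13.7^15/15! = 0.0964883
Prior × likelihood for each component:
  π_1·L_1 = 0.27 × 0.00157295 = 0.000424697
  π_2·L_2 = 0.20 × 0.0250063 = 0.00500127
  π_3·L_3 = 0.44 × 0.066841 = 0.02941
  π_4·L_4 = 0.09 × 0.0964883 = 0.00868394
Marginal: 0.000424697 + 0.00500127 + 0.02941 + 0.00868394 = 0.0435199
P(Class 4 | x) ≈ 0.1995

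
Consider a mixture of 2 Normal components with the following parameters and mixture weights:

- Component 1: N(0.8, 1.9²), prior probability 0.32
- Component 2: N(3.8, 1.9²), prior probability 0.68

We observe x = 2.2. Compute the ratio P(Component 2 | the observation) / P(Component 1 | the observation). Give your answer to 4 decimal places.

The posterior odds equal the prior odds times the likelihood ratio: (π_i/π_j)·(f_i(x)/f_j(x)).
Evaluate each component's likelihood at the observed value:
  f_1 = 0.160051
  f_2 = 0.147288
0.100156 / 0.0512164 ≈ 1.9555

1.9555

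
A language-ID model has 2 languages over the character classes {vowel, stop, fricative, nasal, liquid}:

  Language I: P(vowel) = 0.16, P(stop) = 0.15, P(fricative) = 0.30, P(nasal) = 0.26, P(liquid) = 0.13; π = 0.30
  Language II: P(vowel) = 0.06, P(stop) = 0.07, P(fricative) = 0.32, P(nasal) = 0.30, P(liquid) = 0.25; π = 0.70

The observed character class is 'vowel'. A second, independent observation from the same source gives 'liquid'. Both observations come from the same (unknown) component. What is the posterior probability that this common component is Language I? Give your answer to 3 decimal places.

0.373

Apply Bayes' rule: the posterior for each component is proportional to its prior times its likelihood at x.
Since both observations come from the same component, the likelihood for component k is f_k(x₁)·f_k(x₂).
  p_I = [0.16] × [0.13] = 0.0208
  p_II = [0.06] × [0.25] = 0.015
Prior × likelihood for each component:
  π_I·p_I = 0.30 × 0.0208 = 0.00624
  π_II·p_II = 0.70 × 0.015 = 0.0105
Marginal: 0.00624 + 0.0105 = 0.01674
P(Language I | x₁,x₂) = 0.00624 / 0.01674 ≈ 0.373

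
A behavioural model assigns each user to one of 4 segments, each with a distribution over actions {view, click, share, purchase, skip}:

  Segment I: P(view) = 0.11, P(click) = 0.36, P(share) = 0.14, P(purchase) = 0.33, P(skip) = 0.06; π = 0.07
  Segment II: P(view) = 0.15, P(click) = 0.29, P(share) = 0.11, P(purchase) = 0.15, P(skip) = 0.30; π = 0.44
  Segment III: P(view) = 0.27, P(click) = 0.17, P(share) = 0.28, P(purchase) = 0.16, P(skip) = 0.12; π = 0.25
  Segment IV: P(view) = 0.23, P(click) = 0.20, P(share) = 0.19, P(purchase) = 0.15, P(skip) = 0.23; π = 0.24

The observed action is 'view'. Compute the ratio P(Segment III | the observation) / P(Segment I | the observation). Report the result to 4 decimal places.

Since P(k|x) ∝ π_k f_k(x), the posterior odds are π_i f_i(x) / (π_j f_j(x)).
Categorical probabilities:
  p_I = P(view | comp) = 0.11
  p_II = P(view | comp) = 0.15
  p_III = P(view | comp) = 0.27
  p_IV = P(view | comp) = 0.23
0.0675 / 0.0077 ≈ 8.7662

8.7662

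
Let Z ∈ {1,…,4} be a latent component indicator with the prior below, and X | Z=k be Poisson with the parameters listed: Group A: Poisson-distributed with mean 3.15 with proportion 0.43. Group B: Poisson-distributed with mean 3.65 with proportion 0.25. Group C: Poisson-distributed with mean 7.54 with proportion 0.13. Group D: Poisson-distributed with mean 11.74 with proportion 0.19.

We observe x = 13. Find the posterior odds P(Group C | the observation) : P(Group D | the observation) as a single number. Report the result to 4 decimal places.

The posterior odds equal the prior odds times the likelihood ratio: (π_i/π_j)·(f_i(x)/f_j(x)).
Poisson probabilities:
  p_A = e^(−3.15)·3.15^13/13! = 2.06885e-05
  p_B = e^(−3.65)·3.65^13/13! = 8.51828e-05
  p_C = e^(−7.54)·7.54^13/13! = 0.0217254
  p_D = e^(−11.74)·11.74^13/13! = 0.102988
Posterior odds = (π_C·p_C) / (π_D·p_D) = (0.13·0.0217254) / (0.19·0.102988) = 0.0028243 / 0.0195678 ≈ 0.1443

0.1443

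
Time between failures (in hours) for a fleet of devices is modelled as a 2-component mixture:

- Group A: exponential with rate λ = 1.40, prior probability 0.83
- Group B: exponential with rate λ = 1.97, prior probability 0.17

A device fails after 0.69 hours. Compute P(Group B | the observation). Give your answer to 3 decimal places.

0.163

By Bayes' theorem, P(k | x) = P(Z=k) f_k(x) / Σ_j P(Z=j) f_j(x).
Component likelihoods at x = 0.69 hours:
  p_A = 0.532843
  p_B = 0.505976
Unnormalised posteriors:
  P(Z=A)·p_A = 0.83 × 0.532843 = 0.44226
  P(Z=B)·p_B = 0.17 × 0.505976 = 0.0860159
Denominator: 0.44226 + 0.0860159 = 0.528276
So the posterior for Group B is 0.0860159 / 0.528276 ≈ 0.163.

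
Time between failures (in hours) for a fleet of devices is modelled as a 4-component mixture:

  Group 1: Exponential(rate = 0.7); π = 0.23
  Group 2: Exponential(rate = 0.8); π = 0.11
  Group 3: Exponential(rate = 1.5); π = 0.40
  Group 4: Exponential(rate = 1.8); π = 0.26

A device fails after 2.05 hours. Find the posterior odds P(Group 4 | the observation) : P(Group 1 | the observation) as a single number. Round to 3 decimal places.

The posterior odds equal the prior odds times the likelihood ratio: (w_i/w_j)·(f_i(x)/f_j(x)).
Component likelihoods at x = 2.05 hours:
  f_1 = 0.7·e^(−0.7·2.05) = 0.7·e^(−1.4350) = 0.166681
  f_2 = 0.8·e^(−0.8·2.05) = 0.8·e^(−1.6400) = 0.155184
  f_3 = 1.5·e^(−1.5·2.05) = 1.5·e^(−3.0750) = 0.0692844
  f_4 = 1.8·e^(−1.8·2.05) = 1.8·e^(−3.6900) = 0.0449496
0.0116869 / 0.0383366 ≈ 0.305

0.305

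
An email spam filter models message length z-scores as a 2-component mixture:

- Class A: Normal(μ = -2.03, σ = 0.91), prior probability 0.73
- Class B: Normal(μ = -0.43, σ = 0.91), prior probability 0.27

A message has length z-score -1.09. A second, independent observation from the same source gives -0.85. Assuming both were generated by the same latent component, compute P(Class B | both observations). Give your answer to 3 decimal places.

The responsibility of component k is w_k f_k(x) divided by Σ_j w_j f_j(x).
Since both observations come from the same component, the likelihood for component k is f_k(x₁)·f_k(x₂).
  f_A = [0.257139] × [0.189125] = 0.0486314
  f_B = [0.337011] × [0.394105] = 0.132818
Unnormalised posteriors:
  w_A·f_A = 0.73 × 0.0486314 = 0.0355009
  w_B·f_B = 0.27 × 0.132818 = 0.0358608
Denominator: 0.0355009 + 0.0358608 = 0.0713618
P(Class B | x) = 0.0358608 / 0.0713618 ≈ 0.503

0.503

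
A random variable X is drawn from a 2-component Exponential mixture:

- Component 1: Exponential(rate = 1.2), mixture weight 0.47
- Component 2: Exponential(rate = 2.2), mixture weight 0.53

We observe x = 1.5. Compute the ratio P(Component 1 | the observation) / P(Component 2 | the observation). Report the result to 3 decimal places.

The posterior odds equal the prior odds times the likelihood ratio: (P(Z=i)/P(Z=j))·(f_i(x)/f_j(x)).
Evaluate each component's likelihood at the observed value:
  p_1 = 0.198359
  p_2 = 0.081143
0.0932286 / 0.0430058 ≈ 2.168

2.168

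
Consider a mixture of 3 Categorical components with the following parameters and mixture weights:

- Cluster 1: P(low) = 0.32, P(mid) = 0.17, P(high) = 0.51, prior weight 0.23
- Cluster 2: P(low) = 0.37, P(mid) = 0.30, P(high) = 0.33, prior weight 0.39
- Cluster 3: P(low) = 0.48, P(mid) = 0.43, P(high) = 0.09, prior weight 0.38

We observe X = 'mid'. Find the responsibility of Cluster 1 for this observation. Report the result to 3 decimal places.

Posterior ∝ prior × likelihood, so P(k | x) ∝ π_k f_k(x); normalise over all components.
Categorical probabilities:
  L_1 = 0.17
  L_2 = 0.3
  L_3 = 0.43
Unnormalised posteriors:
  π_1·L_1 = 0.23 × 0.17 = 0.0391
  π_2·L_2 = 0.39 × 0.3 = 0.117
  π_3·L_3 = 0.38 × 0.43 = 0.1634
Denominator: 0.0391 + 0.117 + 0.1634 = 0.3195
P(Cluster 1 | the observation) ≈ 0.122

0.122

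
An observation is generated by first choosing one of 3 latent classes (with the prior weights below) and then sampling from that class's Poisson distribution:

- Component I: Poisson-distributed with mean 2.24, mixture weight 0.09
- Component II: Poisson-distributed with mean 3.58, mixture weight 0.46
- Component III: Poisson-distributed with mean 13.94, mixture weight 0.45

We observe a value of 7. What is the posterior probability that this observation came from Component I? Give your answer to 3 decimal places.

0.019

Apply Bayes' rule: the posterior for each component is proportional to its prior times its likelihood at x.
Evaluate each component's likelihood at the observed value:
  f_I = e^(−2.24)·2.24^7/7! = 0.00597704
  f_II = e^(−3.58)·3.58^7/7! = 0.0416847
  f_III = e^(−13.94)·13.94^7/7! = 0.0179202
Weight by the priors:
  π_I·f_I = 0.09 × 0.00597704 = 0.000537933
  π_II·f_II = 0.46 × 0.0416847 = 0.0191749
  π_III·f_III = 0.45 × 0.0179202 = 0.00806411
Sum: 0.000537933 + 0.0191749 + 0.00806411 = 0.027777
P(Component I | data) = 0.000537933 / 0.027777 ≈ 0.019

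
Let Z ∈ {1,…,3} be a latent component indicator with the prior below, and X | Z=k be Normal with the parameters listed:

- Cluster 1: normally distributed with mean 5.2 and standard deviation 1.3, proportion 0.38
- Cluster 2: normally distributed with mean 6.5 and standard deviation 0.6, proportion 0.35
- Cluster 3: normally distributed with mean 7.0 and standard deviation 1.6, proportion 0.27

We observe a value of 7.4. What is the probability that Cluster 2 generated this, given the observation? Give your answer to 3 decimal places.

The responsibility of component k is π_k f_k(x) divided by Σ_j π_j f_j(x).
Normal densities:
  p_1 = 0.0732955
  p_2 = 0.215863
  p_3 = 0.241668
Unnormalised posteriors:
  π_1·p_1 = 0.38 × 0.0732955 = 0.0278523
  π_2·p_2 = 0.35 × 0.215863 = 0.0755519
  π_3·p_3 = 0.27 × 0.241668 = 0.0652502
Marginal: 0.0278523 + 0.0755519 + 0.0652502 = 0.168654
Responsibility of Cluster 2: 0.0755519 / 0.168654 ≈ 0.448

0.448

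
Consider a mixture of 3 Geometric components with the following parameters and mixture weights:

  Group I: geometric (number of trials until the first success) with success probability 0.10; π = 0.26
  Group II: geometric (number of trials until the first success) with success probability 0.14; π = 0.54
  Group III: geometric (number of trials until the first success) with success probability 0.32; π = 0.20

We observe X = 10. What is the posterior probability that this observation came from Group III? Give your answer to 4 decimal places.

0.0631

Apply Bayes' rule: the posterior for each component is proportional to its prior times its likelihood at x.
Geometric probabilities:
  f_I = 0.10·(1−0.10)^9 = 0.10·0.38742 = 0.038742
  f_II = 0.14·(1−0.14)^9 = 0.14·0.257327 = 0.0360258
  f_III = 0.32·(1−0.32)^9 = 0.32·0.0310871 = 0.00994787
Unnormalised posteriors:
  w_I·f_I = 0.26 × 0.038742 = 0.0100729
  w_II·f_II = 0.54 × 0.0360258 = 0.019454
  w_III·f_III = 0.20 × 0.00994787 = 0.00198957
Normaliser: 0.0100729 + 0.019454 + 0.00198957 = 0.0315165
P(Group III | data) ≈ 0.0631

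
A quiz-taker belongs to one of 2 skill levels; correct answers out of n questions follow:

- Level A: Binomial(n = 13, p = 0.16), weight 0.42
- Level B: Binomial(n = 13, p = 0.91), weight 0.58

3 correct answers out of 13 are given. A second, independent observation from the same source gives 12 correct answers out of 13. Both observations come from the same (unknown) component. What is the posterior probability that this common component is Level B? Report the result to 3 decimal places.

Apply Bayes' rule: the posterior for each component is proportional to its prior times its likelihood at x.
Since both observations come from the same component, the likelihood for component k is f_k(x₁)·f_k(x₂).
  p_A = [C(13,3)·0.16^3·0.84^10 = 286·0.004096·0.174901 = 0.204889] × [3.07371e-09] = 6.29769e-10
  p_B = [C(13,3)·0.91^3·0.09^10 = 286·0.753571·3.48678e-11 = 7.51476e-09] × [0.377296] = 2.83529e-09
Prior × likelihood for each component:
  P(Z=A)·p_A = 0.42 × 6.29769e-10 = 2.64503e-10
  P(Z=B)·p_B = 0.58 × 2.83529e-09 = 1.64447e-09
Normaliser: 2.64503e-10 + 1.64447e-09 = 1.90897e-09
P(Level B | data) = 1.64447e-09 / 1.90897e-09 ≈ 0.861

0.861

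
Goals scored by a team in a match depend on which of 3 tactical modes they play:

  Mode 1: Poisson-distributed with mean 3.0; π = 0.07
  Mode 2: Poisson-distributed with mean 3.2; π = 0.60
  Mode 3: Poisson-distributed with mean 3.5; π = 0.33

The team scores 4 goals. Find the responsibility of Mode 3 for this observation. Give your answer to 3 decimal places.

By Bayes' theorem, P(k | x) = π_k f_k(x) / Σ_j π_j f_j(x).
Poisson probabilities:
  L_1 = 0.168031
  L_2 = 0.178093
  L_3 = 0.188812
Multiply by the mixture weights:
  π_1·L_1 = 0.07 × 0.168031 = 0.0117622
  π_2·L_2 = 0.60 × 0.178093 = 0.106856
  π_3·L_3 = 0.33 × 0.188812 = 0.0623081
Evidence: 0.0117622 + 0.106856 + 0.0623081 = 0.180926
P(Mode 3 | x) = 0.0623081 / 0.180926 ≈ 0.344

0.344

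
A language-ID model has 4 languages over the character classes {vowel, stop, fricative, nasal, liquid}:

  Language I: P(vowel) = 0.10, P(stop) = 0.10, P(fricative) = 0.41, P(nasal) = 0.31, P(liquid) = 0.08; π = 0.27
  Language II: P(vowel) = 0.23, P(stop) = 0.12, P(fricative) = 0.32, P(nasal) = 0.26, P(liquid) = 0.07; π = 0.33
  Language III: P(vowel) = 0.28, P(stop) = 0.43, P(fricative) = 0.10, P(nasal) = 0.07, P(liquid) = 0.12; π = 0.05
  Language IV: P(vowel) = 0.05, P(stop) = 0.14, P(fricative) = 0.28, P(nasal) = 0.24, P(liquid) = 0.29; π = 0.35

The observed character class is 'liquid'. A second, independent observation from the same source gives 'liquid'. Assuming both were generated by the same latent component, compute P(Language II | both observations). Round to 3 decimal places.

P(component k | x) = π_k·f_k(x) / marginal(x), where marginal(x) = Σ_j π_j·f_j(x).
Since both observations come from the same component, the likelihood for component k is f_k(x₁)·f_k(x₂).
  p_I = [P(liquid | comp) = 0.08] × [0.08] = 0.0064
  p_II = [P(liquid | comp) = 0.07] × [0.07] = 0.0049
  p_III = [P(liquid | comp) = 0.12] × [0.12] = 0.0144
  p_IV = [P(liquid | comp) = 0.29] × [0.29] = 0.0841
Prior × likelihood for each component:
  π_I·p_I = 0.27 × 0.0064 = 0.001728
  π_II·p_II = 0.33 × 0.0049 = 0.001617
  π_III·p_III = 0.05 × 0.0144 = 0.00072
  π_IV·p_IV = 0.35 × 0.0841 = 0.029435
Evidence: 0.001728 + 0.001617 + 0.00072 + 0.029435 = 0.0335
P(Language II | x) = 0.001617 / 0.0335 ≈ 0.048

0.048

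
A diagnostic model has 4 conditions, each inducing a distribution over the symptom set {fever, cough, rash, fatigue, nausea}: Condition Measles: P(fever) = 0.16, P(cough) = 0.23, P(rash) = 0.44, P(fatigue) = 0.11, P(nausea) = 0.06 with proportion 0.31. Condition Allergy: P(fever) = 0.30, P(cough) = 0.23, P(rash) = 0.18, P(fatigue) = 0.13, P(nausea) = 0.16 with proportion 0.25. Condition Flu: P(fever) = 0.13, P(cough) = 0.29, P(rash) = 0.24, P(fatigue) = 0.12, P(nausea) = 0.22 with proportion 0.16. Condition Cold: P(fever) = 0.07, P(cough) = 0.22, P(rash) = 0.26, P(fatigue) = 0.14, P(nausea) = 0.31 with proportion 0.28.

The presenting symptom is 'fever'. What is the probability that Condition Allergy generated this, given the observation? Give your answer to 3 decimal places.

0.455

The responsibility of component k is w_k f_k(x) divided by Σ_j w_j f_j(x).
Evaluate each component's likelihood at the observed value:
  f_Measles = P(fever | comp) = 0.16
  f_Allergy = P(fever | comp) = 0.30
  f_Flu = P(fever | comp) = 0.13
  f_Cold = P(fever | comp) = 0.07
Multiply by the mixture weights:
  w_Measles·f_Measles = 0.31 × 0.16 = 0.0496
  w_Allergy·f_Allergy = 0.25 × 0.3 = 0.075
  w_Flu·f_Flu = 0.16 × 0.13 = 0.0208
  w_Cold·f_Cold = 0.28 × 0.07 = 0.0196
Normaliser: 0.0496 + 0.075 + 0.0208 + 0.0196 = 0.165
So the posterior for Condition Allergy is 0.075 / 0.165 ≈ 0.455.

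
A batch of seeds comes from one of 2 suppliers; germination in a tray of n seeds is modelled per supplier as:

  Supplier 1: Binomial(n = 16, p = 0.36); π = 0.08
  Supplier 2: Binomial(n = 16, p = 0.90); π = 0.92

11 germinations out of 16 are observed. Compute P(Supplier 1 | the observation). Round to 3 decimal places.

P(component k | x) = π_k·f_k(x) / marginal(x), where marginal(x) = Σ_j π_j·f_j(x).
Component likelihoods at x = 11 germinations out of 16:
  p_1 = 0.0061732
  p_2 = 0.0137072
Unnormalised posteriors:
  π_1·p_1 = 0.08 × 0.0061732 = 0.000493856
  π_2·p_2 = 0.92 × 0.0137072 = 0.0126107
Marginal: 0.000493856 + 0.0126107 = 0.0131045
Responsibility of Supplier 1: 0.000493856 / 0.0131045 ≈ 0.038

0.038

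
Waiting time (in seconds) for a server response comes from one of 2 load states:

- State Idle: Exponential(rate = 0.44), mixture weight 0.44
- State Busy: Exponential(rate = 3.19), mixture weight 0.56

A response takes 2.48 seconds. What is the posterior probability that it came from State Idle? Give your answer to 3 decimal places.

Posterior ∝ prior × likelihood, so P(k | x) ∝ P(Z=k) f_k(x); normalise over all components.
Evaluate each component's likelihood at the observed value:
  L_Idle = 0.147758
  L_Busy = 0.0011695
Weight by the priors:
  P(Z=Idle)·L_Idle = 0.44 × 0.147758 = 0.0650135
  P(Z=Busy)·L_Busy = 0.56 × 0.0011695 = 0.00065492
Marginal: 0.0650135 + 0.00065492 = 0.0656684
P(State Idle | the observation) ≈ 0.990

0.990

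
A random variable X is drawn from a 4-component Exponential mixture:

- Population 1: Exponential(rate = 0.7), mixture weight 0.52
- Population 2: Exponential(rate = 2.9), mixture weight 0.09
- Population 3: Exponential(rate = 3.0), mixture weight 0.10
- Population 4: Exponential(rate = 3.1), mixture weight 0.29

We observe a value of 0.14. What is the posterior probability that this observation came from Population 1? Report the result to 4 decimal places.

0.2571

The responsibility of component k is π_k f_k(x) divided by Σ_j π_j f_j(x).
Evaluate each component's likelihood at the observed value:
  L_1 = 0.634654
  L_2 = 1.9323
  L_3 = 1.97114
  L_4 = 2.00853
Unnormalised posteriors:
  π_1·L_1 = 0.52 × 0.634654 = 0.33002
  π_2·L_2 = 0.09 × 1.9323 = 0.173907
  π_3·L_3 = 0.10 × 1.97114 = 0.197114
  π_4·L_4 = 0.29 × 2.00853 = 0.582473
Sum: 0.33002 + 0.173907 + 0.197114 + 0.582473 = 1.28351
So the posterior for Population 1 is 0.33002 / 1.28351 ≈ 0.2571.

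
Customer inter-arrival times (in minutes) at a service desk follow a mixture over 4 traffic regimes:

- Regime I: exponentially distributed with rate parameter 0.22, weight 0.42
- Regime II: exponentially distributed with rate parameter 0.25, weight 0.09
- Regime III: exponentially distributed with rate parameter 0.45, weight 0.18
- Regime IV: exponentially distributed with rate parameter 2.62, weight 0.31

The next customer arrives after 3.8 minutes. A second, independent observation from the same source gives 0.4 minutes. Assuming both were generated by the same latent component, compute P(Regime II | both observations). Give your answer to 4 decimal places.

0.1263

P(component k | x) = w_k·f_k(x) / marginal(x), where marginal(x) = Σ_j w_j·f_j(x).
Since both observations come from the same component, the likelihood for component k is f_k(x₁)·f_k(x₂).
  p_I = [0.22·e^(−0.22·3.8) = 0.22·e^(−0.8360) = 0.095357] × [0.201467] = 0.0192113
  p_II = [0.25·e^(−0.25·3.8) = 0.25·e^(−0.9500) = 0.0966853] × [0.226209] = 0.0218711
  p_III = [0.45·e^(−0.45·3.8) = 0.45·e^(−1.7100) = 0.0813896] × [0.375872] = 0.030592
  p_IV = [2.62·e^(−2.62·3.8) = 2.62·e^(−9.9560) = 0.000124298] × [0.918672] = 0.000114189
Weight by the priors:
  w_I·p_I = 0.42 × 0.0192113 = 0.00806876
  w_II·p_II = 0.09 × 0.0218711 = 0.0019684
  w_III·p_III = 0.18 × 0.030592 = 0.00550657
  w_IV·p_IV = 0.31 × 0.000114189 = 3.53987e-05
Denominator: 0.00806876 + 0.0019684 + 0.00550657 + 3.53987e-05 = 0.0155791
So the posterior for Regime II is 0.0019684 / 0.0155791 ≈ 0.1263.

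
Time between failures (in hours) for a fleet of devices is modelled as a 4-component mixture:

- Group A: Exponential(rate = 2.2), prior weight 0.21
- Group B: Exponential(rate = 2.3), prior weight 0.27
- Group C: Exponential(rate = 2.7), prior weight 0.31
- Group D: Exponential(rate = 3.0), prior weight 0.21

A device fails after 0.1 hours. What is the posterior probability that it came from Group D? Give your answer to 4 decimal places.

Posterior ∝ prior × likelihood, so P(k | x) ∝ P(Z=k) f_k(x); normalise over all components.
Exponential densities:
  f_A = 2.2·e^(−2.2·0.1) = 2.2·e^(−0.2200) = 1.76554
  f_B = 2.3·e^(−2.3·0.1) = 2.3·e^(−0.2300) = 1.82743
  f_C = 2.7·e^(−2.7·0.1) = 2.7·e^(−0.2700) = 2.06112
  f_D = 3.0·e^(−3.0·0.1) = 3.0·e^(−0.3000) = 2.22245
Prior × likelihood for each component:
  P(Z=A)·f_A = 0.21 × 1.76554 = 0.370764
  P(Z=B)·f_B = 0.27 × 1.82743 = 0.493405
  P(Z=C)·f_C = 0.31 × 2.06112 = 0.638949
  P(Z=D)·f_D = 0.21 × 2.22245 = 0.466715
Sum: 0.370764 + 0.493405 + 0.638949 + 0.466715 = 1.96983
P(Group D | the observation) ≈ 0.2369

0.2369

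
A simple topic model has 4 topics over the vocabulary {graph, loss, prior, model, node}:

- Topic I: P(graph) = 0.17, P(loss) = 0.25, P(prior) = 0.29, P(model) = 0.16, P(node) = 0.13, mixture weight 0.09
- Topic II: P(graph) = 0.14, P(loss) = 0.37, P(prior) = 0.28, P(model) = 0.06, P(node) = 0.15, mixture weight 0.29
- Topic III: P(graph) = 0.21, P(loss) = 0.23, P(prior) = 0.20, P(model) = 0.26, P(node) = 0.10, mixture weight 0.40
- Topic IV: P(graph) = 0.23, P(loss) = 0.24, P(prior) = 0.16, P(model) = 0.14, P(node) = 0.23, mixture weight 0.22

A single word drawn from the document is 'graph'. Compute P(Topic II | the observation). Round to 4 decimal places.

The responsibility of component k is π_k f_k(x) divided by Σ_j π_j f_j(x).
Categorical probabilities:
  L_I = 0.17
  L_II = 0.14
  L_III = 0.21
  L_IV = 0.23
Prior × likelihood for each component:
  π_I·L_I = 0.09 × 0.17 = 0.0153
  π_II·L_II = 0.29 × 0.14 = 0.0406
  π_III·L_III = 0.40 × 0.21 = 0.084
  π_IV·L_IV = 0.22 × 0.23 = 0.0506
Marginal: 0.0153 + 0.0406 + 0.084 + 0.0506 = 0.1905
So the posterior for Topic II is 0.0406 / 0.1905 ≈ 0.2131.

0.2131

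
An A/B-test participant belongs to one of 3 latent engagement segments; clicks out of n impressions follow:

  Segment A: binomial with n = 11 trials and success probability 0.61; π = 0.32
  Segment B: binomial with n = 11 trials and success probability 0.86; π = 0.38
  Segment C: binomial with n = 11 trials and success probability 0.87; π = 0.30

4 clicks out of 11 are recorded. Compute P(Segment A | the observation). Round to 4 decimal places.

The responsibility of component k is w_k f_k(x) divided by Σ_j w_j f_j(x).
Evaluate each component's likelihood at the observed value:
  f_A = 0.0627026
  f_B = 0.000190285
  f_C = 0.00011863
Multiply by the mixture weights:
  w_A·f_A = 0.32 × 0.0627026 = 0.0200648
  w_B·f_B = 0.38 × 0.000190285 = 7.23082e-05
  w_C·f_C = 0.30 × 0.00011863 = 3.5589e-05
Sum: 0.0200648 + 7.23082e-05 + 3.5589e-05 = 0.0201727
P(Segment A | the observation) ≈ 0.9947

0.9947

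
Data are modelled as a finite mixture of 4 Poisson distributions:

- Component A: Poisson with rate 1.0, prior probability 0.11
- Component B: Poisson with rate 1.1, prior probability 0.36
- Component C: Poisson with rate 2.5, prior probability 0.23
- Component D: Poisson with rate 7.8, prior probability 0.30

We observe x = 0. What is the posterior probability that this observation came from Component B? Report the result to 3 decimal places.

0.668

Apply Bayes' rule: the posterior for each component is proportional to its prior times its likelihood at x.
Evaluate each component's likelihood at the observed value:
  f_A = e^(−1.0)·1.0^0/0! = 0.367879
  f_B = e^(−1.1)·1.1^0/0! = 0.332871
  f_C = e^(−2.5)·2.5^0/0! = 0.082085
  f_D = e^(−7.8)·7.8^0/0! = 0.000409735
Weight by the priors:
  w_A·f_A = 0.11 × 0.367879 = 0.0404667
  w_B·f_B = 0.36 × 0.332871 = 0.119834
  w_C·f_C = 0.23 × 0.082085 = 0.0188795
  w_D·f_D = 0.30 × 0.000409735 = 0.00012292
Normaliser: 0.0404667 + 0.119834 + 0.0188795 + 0.00012292 = 0.179303
So the posterior for Component B is 0.119834 / 0.179303 ≈ 0.668.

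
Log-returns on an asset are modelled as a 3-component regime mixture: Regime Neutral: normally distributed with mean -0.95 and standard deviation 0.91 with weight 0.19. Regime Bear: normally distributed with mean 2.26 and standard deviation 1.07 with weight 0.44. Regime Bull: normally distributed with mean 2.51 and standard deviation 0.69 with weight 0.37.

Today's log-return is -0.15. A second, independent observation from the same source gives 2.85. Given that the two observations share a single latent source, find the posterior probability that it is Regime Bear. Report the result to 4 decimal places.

0.9837

Apply Bayes' rule: the posterior for each component is proportional to its prior times its likelihood at x.
Since both observations come from the same component, the likelihood for component k is f_k(x₁)·f_k(x₂).
  p_Neutral = [0.297883] × [7.16741e-05] = 2.13505e-05
  p_Bear = [0.0295076] × [0.320261] = 0.00945014
  p_Bull = [0.000342696] × [0.512078] = 0.000175487
Unnormalised posteriors:
  P(Z=Neutral)·p_Neutral = 0.19 × 2.13505e-05 = 4.05659e-06
  P(Z=Bear)·p_Bear = 0.44 × 0.00945014 = 0.00415806
  P(Z=Bull)·p_Bull = 0.37 × 0.000175487 = 6.49303e-05
Marginal: 4.05659e-06 + 0.00415806 + 6.49303e-05 = 0.00422705
P(Regime Bear | x₁, x₂) = 0.00415806 / 0.00422705 ≈ 0.9837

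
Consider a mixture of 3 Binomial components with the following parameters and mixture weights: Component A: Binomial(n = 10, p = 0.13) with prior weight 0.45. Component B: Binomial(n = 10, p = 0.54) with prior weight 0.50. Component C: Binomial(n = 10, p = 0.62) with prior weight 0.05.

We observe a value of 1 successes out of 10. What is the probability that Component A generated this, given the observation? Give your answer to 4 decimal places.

0.9850

Posterior ∝ prior × likelihood, so P(k | x) ∝ w_k f_k(x); normalise over all components.
Evaluate each component's likelihood at the observed value:
  L_A = C(10,1)·0.13^1·0.87^9 = 10·0.13·0.285544 = 0.371207
  L_B = C(10,1)·0.54^1·0.46^9 = 10·0.54·0.00092219 = 0.00497983
  L_C = C(10,1)·0.62^1·0.38^9 = 10·0.62·0.000165216 = 0.00102434
Weight by the priors:
  w_A·L_A = 0.45 × 0.371207 = 0.167043
  w_B·L_B = 0.50 × 0.00497983 = 0.00248991
  w_C·L_C = 0.05 × 0.00102434 = 5.1217e-05
Evidence: 0.167043 + 0.00248991 + 5.1217e-05 = 0.169584
P(Component A | x) ≈ 0.9850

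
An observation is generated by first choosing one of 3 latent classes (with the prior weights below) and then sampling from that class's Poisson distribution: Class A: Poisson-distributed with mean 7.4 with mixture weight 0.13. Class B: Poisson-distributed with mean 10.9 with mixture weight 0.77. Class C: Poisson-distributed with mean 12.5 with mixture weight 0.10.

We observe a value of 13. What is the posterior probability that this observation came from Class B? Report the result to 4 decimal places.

0.8390

Apply Bayes' rule: the posterior for each component is proportional to its prior times its likelihood at x.
Evaluate each component's likelihood at the observed value:
  f_A = 0.0195863
  f_B = 0.0908771
  f_C = 0.10886
Prior × likelihood for each component:
  π_A·f_A = 0.13 × 0.0195863 = 0.00254622
  π_B·f_B = 0.77 × 0.0908771 = 0.0699753
  π_C·f_C = 0.10 × 0.10886 = 0.010886
Denominator: 0.00254622 + 0.0699753 + 0.010886 = 0.0834076
So the posterior for Class B is 0.0699753 / 0.0834076 ≈ 0.8390.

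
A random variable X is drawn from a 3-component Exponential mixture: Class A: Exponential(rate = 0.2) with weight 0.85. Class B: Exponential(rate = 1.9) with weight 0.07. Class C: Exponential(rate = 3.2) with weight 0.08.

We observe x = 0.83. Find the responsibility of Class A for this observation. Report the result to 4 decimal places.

0.7601

P(component k | x) = w_k·f_k(x) / marginal(x), where marginal(x) = Σ_j w_j·f_j(x).
Evaluate each component's likelihood at the observed value:
  p_A = 0.2·e^(−0.2·0.83) = 0.2·e^(−0.1660) = 0.169409
  p_B = 1.9·e^(−1.9·0.83) = 1.9·e^(−1.5770) = 0.392529
  p_C = 3.2·e^(−3.2·0.83) = 3.2·e^(−2.6560) = 0.224731
Multiply by the mixture weights:
  w_A·p_A = 0.85 × 0.169409 = 0.143998
  w_B·p_B = 0.07 × 0.392529 = 0.027477
  w_C·p_C = 0.08 × 0.224731 = 0.0179785
Marginal: 0.143998 + 0.027477 + 0.0179785 = 0.189453
Responsibility of Class A: 0.143998 / 0.189453 ≈ 0.7601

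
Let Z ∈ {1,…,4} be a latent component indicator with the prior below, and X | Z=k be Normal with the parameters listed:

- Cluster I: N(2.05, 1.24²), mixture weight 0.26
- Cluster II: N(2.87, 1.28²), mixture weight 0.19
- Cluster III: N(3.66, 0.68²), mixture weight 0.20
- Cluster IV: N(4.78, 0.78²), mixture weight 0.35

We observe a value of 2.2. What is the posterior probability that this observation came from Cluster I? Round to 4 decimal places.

0.5644

P(component k | x) = π_k·f_k(x) / marginal(x), where marginal(x) = Σ_j π_j·f_j(x).
Component likelihoods at x = 2.2:
  p_I = 0.319382
  p_II = 0.271772
  p_III = 0.0585305
  p_IV = 0.002153
Unnormalised posteriors:
  π_I·p_I = 0.26 × 0.319382 = 0.0830394
  π_II·p_II = 0.19 × 0.271772 = 0.0516367
  π_III·p_III = 0.20 × 0.0585305 = 0.0117061
  π_IV·p_IV = 0.35 × 0.002153 = 0.000753551
Sum: 0.0830394 + 0.0516367 + 0.0117061 + 0.000753551 = 0.147136
So the posterior for Cluster I is 0.0830394 / 0.147136 ≈ 0.5644.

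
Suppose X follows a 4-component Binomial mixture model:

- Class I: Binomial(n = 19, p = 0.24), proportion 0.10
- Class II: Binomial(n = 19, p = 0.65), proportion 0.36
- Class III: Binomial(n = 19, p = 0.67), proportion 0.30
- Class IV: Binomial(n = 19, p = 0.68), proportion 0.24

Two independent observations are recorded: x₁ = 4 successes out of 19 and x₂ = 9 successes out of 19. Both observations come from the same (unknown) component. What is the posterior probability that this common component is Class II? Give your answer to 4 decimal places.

0.0057

By Bayes' theorem, P(k | x) = π_k f_k(x) / Σ_j π_j f_j(x).
Since both observations come from the same component, the likelihood for component k is f_k(x₁)·f_k(x₂).
  f_I = [0.20962] × [0.0156894] = 0.00328881
  f_II = [0.000100244] × [0.05278] = 5.29087e-06
  f_III = [4.68158e-05] × [0.0384929] = 1.80208e-06
  f_IV = [3.1309e-05] × [0.0323332] = 1.01232e-06
Weight by the priors:
  π_I·f_I = 0.10 × 0.00328881 = 0.000328881
  π_II·f_II = 0.36 × 5.29087e-06 = 1.90471e-06
  π_III·f_III = 0.30 × 1.80208e-06 = 5.40623e-07
  π_IV·f_IV = 0.24 × 1.01232e-06 = 2.42957e-07
Normaliser: 0.000328881 + 1.90471e-06 + 5.40623e-07 + 2.42957e-07 = 0.000331569
So the posterior for Class II is 1.90471e-06 / 0.000331569 ≈ 0.0057.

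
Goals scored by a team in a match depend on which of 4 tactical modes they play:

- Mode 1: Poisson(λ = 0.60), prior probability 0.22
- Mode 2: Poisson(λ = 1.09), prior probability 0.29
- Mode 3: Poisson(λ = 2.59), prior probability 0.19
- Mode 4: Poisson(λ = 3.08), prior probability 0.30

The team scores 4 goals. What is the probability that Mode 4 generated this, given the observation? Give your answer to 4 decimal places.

0.6096

P(component k | x) = π_k·f_k(x) / marginal(x), where marginal(x) = Σ_j π_j·f_j(x).
Poisson probabilities:
  p_1 = 0.00296358
  p_2 = 0.0197749
  p_3 = 0.140658
  p_4 = 0.172331
Multiply by the mixture weights:
  π_1·p_1 = 0.22 × 0.00296358 = 0.000651988
  π_2·p_2 = 0.29 × 0.0197749 = 0.00573471
  π_3·p_3 = 0.19 × 0.140658 = 0.0267251
  π_4·p_4 = 0.30 × 0.172331 = 0.0516994
Sum: 0.000651988 + 0.00573471 + 0.0267251 + 0.0516994 = 0.0848112
Responsibility of Mode 4: 0.0516994 / 0.0848112 ≈ 0.6096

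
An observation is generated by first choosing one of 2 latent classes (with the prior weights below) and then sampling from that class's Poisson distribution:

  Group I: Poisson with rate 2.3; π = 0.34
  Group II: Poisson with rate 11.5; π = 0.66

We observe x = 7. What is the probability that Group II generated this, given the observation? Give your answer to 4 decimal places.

0.9387

The responsibility of component k is π_k f_k(x) divided by Σ_j π_j f_j(x).
Poisson probabilities:
  f_I = 0.00677309
  f_II = 0.0534648
Multiply by the mixture weights:
  π_I·f_I = 0.34 × 0.00677309 = 0.00230285
  π_II·f_II = 0.66 × 0.0534648 = 0.0352868
Denominator: 0.00230285 + 0.0352868 = 0.0375896
So the posterior for Group II is 0.0352868 / 0.0375896 ≈ 0.9387.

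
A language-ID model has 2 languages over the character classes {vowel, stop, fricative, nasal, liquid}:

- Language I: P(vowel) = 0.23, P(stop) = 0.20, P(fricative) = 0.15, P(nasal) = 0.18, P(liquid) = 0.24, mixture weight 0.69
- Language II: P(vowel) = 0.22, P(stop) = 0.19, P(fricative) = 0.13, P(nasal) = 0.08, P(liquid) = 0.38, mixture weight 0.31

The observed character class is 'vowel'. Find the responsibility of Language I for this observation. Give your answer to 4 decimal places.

Apply Bayes' rule: the posterior for each component is proportional to its prior times its likelihood at x.
Categorical probabilities:
  L_I = 0.23
  L_II = 0.22
Multiply by the mixture weights:
  P(Z=I)·L_I = 0.69 × 0.23 = 0.1587
  P(Z=II)·L_II = 0.31 × 0.22 = 0.0682
Sum: 0.1587 + 0.0682 = 0.2269
P(Language I | the observation) ≈ 0.6994

0.6994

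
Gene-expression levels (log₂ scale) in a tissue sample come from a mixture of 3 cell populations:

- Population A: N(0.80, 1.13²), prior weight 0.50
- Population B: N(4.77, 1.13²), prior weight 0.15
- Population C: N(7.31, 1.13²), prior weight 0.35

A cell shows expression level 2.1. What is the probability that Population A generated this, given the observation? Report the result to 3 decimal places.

0.966

P(component k | x) = π_k·f_k(x) / marginal(x), where marginal(x) = Σ_j π_j·f_j(x).
Component likelihoods at x = 2.1:
  L_A = 0.182152
  L_B = 0.0216523
  L_C = 8.54587e-06
Prior × likelihood for each component:
  π_A·L_A = 0.50 × 0.182152 = 0.0910759
  π_B·L_B = 0.15 × 0.0216523 = 0.00324785
  π_C·L_C = 0.35 × 8.54587e-06 = 2.99106e-06
Sum: 0.0910759 + 0.00324785 + 2.99106e-06 = 0.0943267
Responsibility of Population A: 0.0910759 / 0.0943267 ≈ 0.966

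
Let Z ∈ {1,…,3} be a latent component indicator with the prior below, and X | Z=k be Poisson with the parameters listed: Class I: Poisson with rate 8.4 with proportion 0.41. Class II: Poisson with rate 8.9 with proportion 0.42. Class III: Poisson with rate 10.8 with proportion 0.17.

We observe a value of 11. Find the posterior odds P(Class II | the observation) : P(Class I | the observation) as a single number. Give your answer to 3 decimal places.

1.174

The posterior odds equal the prior odds times the likelihood ratio: (π_i/π_j)·(f_i(x)/f_j(x)).
Evaluate each component's likelihood at the observed value:
  p_I = 0.0827642
  p_II = 0.094823
  p_III = 0.119159
Odds = (0.42/0.41) × (0.094823/0.0827642) = 1.02439 × 1.1457 ≈ 1.174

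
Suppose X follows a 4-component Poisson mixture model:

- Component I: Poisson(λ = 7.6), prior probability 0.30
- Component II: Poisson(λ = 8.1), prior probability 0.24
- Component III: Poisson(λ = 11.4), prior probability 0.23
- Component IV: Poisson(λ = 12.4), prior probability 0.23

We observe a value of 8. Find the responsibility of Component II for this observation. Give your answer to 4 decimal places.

0.3150

P(component k | x) = π_k·f_k(x) / marginal(x), where marginal(x) = Σ_j π_j·f_j(x).
Component likelihoods at x = 8:
  p_I = 0.13815
  p_II = 0.1395
  p_III = 0.0792066
  p_IV = 0.0570954
Unnormalised posteriors:
  π_I·p_I = 0.30 × 0.13815 = 0.0414449
  π_II·p_II = 0.24 × 0.1395 = 0.03348
  π_III·p_III = 0.23 × 0.0792066 = 0.0182175
  π_IV·p_IV = 0.23 × 0.0570954 = 0.0131319
Denominator: 0.0414449 + 0.03348 + 0.0182175 + 0.0131319 = 0.106274
Responsibility of Component II: 0.03348 / 0.106274 ≈ 0.3150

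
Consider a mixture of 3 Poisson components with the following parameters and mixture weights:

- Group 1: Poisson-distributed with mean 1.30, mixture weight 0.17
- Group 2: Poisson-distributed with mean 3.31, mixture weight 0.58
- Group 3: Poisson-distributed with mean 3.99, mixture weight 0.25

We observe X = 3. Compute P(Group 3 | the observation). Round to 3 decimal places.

P(component k | x) = π_k·f_k(x) / marginal(x), where marginal(x) = Σ_j π_j·f_j(x).
Poisson probabilities:
  L_1 = 0.0997921
  L_2 = 0.220708
  L_3 = 0.195854
Weight by the priors:
  π_1·L_1 = 0.17 × 0.0997921 = 0.0169646
  π_2·L_2 = 0.58 × 0.220708 = 0.128011
  π_3·L_3 = 0.25 × 0.195854 = 0.0489635
Evidence: 0.0169646 + 0.128011 + 0.0489635 = 0.193939
So the posterior for Group 3 is 0.0489635 / 0.193939 ≈ 0.252.

0.252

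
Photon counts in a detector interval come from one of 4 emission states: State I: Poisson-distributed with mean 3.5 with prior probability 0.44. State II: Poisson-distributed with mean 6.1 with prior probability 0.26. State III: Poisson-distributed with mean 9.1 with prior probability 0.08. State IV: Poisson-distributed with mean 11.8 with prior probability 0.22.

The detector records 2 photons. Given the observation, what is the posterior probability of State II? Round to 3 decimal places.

0.117

Posterior ∝ prior × likelihood, so P(k | x) ∝ π_k f_k(x); normalise over all components.
Evaluate each component's likelihood at the observed value:
  L_I = e^(−3.5)·3.5^2/2! = 0.184959
  L_II = e^(−6.1)·6.1^2/2! = 0.0417286
  L_III = e^(−9.1)·9.1^2/2! = 0.00462352
  L_IV = e^(−11.8)·11.8^2/2! = 0.000522467
Multiply by the mixture weights:
  π_I·L_I = 0.44 × 0.184959 = 0.0813819
  π_II·L_II = 0.26 × 0.0417286 = 0.0108494
  π_III·L_III = 0.08 × 0.00462352 = 0.000369882
  π_IV·L_IV = 0.22 × 0.000522467 = 0.000114943
Sum: 0.0813819 + 0.0108494 + 0.000369882 + 0.000114943 = 0.0927162
P(State II | x) = 0.0108494 / 0.0927162 ≈ 0.117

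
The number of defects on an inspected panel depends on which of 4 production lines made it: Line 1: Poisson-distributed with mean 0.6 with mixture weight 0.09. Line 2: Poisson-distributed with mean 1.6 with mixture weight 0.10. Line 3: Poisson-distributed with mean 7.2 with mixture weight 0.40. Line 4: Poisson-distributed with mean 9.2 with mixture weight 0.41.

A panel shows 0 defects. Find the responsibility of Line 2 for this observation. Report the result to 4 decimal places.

Posterior ∝ prior × likelihood, so P(k | x) ∝ w_k f_k(x); normalise over all components.
Component likelihoods at x = 0 defects:
  f_1 = 0.548812
  f_2 = 0.201897
  f_3 = 0.000746586
  f_4 = 0.000101039
Unnormalised posteriors:
  w_1·f_1 = 0.09 × 0.548812 = 0.049393
  w_2·f_2 = 0.10 × 0.201897 = 0.0201897
  w_3·f_3 = 0.40 × 0.000746586 = 0.000298634
  w_4·f_4 = 0.41 × 0.000101039 = 4.14262e-05
Denominator: 0.049393 + 0.0201897 + 0.000298634 + 4.14262e-05 = 0.0699228
Responsibility of Line 2: 0.0201897 / 0.0699228 ≈ 0.2887

0.2887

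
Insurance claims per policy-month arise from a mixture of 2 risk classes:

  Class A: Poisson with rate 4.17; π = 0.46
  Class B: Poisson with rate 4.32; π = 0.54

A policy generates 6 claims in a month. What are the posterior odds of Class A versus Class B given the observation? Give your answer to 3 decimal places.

Since P(k|x) ∝ P(Z=k) f_k(x), the posterior odds are P(Z=i) f_i(x) / (P(Z=j) f_j(x)).
Poisson probabilities:
  f_A = e^(−4.17)·4.17^6/6! = 0.112843
  f_B = e^(−4.32)·4.32^6/6! = 0.120065
0.0519079 / 0.0648353 ≈ 0.801

0.801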